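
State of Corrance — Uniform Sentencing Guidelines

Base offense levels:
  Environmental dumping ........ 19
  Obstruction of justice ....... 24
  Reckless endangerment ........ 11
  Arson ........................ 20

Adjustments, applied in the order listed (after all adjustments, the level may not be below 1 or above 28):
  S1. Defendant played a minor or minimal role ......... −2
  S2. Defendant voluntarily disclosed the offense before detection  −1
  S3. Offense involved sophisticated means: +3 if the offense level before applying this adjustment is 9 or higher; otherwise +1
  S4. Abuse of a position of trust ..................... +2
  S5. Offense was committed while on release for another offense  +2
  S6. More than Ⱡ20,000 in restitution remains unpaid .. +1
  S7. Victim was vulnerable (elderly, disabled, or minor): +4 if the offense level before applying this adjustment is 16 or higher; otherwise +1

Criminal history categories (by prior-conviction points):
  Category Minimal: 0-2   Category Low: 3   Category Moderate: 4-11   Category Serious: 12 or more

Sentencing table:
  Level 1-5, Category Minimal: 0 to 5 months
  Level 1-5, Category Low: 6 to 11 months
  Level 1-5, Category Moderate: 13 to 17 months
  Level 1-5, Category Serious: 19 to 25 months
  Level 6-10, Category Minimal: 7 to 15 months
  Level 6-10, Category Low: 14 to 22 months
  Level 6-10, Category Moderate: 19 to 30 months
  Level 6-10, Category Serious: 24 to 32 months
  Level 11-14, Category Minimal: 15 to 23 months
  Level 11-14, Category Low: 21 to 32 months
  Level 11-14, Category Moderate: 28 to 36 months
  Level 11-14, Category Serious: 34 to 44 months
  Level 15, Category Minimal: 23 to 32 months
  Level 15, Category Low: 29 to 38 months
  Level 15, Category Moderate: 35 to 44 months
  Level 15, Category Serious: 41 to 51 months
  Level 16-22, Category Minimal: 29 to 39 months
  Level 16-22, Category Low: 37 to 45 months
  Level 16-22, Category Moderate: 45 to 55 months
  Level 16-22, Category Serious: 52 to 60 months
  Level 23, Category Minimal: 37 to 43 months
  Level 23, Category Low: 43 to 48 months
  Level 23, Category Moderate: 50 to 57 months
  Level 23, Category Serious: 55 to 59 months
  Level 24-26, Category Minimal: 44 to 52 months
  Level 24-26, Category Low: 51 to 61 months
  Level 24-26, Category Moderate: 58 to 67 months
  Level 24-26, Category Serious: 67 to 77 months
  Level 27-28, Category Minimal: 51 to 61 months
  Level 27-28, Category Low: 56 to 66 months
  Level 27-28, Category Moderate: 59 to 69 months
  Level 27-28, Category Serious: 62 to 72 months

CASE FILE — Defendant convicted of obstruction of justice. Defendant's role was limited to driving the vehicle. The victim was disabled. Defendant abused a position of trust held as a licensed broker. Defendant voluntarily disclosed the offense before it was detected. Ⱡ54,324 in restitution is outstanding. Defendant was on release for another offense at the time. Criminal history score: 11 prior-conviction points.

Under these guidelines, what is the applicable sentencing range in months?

59-69 months

Base offense level for obstruction of justice: 24.
S1 applies: 24 − 2 = 22.
S2 applies: 22 − 1 = 21.
S3 does not apply.
S4 applies: 21 + 2 = 23.
S5 applies: 23 + 2 = 25.
S6 applies: 25 + 1 = 26.
S7 applies (level before this adjustment is 26 ≥ 16, so +4): 26 + 4 = 30.
Level 30 exceeds the maximum of 28; capped at 28.
Final offense level: 28.
Criminal history: 11 prior points → Category Moderate (4-11).
Level 28 falls in the 27-28 band.
Grid: Level 27-28 × Category Moderate = 59-69 months.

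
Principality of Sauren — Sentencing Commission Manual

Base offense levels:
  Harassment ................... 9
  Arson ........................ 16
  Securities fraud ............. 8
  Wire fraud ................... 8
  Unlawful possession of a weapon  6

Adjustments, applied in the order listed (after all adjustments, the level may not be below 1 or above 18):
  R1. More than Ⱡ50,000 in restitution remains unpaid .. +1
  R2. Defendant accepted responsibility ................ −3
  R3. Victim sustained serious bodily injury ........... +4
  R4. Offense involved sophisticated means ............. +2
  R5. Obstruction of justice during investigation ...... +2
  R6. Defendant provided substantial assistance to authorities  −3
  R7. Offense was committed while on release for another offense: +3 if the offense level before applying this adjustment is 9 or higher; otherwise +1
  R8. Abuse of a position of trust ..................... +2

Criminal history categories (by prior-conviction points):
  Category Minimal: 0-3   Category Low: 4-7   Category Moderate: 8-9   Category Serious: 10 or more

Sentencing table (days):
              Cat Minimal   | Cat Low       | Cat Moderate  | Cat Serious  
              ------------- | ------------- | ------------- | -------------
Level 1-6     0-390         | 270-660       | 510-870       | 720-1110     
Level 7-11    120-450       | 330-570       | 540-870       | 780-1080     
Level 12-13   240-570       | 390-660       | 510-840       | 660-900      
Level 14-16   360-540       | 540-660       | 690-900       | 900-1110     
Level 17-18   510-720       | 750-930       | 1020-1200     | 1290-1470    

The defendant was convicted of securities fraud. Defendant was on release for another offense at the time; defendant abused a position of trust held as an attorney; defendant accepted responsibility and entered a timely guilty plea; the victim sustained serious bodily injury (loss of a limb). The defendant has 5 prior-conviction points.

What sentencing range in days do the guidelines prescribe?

Base offense level for securities fraud: 8.
R2 applies: 8 − 3 = 5.
R3 applies: 5 + 4 = 9.
R4 does not apply.
R7 applies (level before this adjustment is 9 ≥ 9, so +3): 9 + 3 = 12.
R8 applies: 12 + 2 = 14.
Final offense level: 14.
Criminal history: 5 prior points → Category Low (4-7).
Level 14 falls in the 14-16 band.
Grid: Level 14-16 × Category Low = 540-660 days.

540-660 days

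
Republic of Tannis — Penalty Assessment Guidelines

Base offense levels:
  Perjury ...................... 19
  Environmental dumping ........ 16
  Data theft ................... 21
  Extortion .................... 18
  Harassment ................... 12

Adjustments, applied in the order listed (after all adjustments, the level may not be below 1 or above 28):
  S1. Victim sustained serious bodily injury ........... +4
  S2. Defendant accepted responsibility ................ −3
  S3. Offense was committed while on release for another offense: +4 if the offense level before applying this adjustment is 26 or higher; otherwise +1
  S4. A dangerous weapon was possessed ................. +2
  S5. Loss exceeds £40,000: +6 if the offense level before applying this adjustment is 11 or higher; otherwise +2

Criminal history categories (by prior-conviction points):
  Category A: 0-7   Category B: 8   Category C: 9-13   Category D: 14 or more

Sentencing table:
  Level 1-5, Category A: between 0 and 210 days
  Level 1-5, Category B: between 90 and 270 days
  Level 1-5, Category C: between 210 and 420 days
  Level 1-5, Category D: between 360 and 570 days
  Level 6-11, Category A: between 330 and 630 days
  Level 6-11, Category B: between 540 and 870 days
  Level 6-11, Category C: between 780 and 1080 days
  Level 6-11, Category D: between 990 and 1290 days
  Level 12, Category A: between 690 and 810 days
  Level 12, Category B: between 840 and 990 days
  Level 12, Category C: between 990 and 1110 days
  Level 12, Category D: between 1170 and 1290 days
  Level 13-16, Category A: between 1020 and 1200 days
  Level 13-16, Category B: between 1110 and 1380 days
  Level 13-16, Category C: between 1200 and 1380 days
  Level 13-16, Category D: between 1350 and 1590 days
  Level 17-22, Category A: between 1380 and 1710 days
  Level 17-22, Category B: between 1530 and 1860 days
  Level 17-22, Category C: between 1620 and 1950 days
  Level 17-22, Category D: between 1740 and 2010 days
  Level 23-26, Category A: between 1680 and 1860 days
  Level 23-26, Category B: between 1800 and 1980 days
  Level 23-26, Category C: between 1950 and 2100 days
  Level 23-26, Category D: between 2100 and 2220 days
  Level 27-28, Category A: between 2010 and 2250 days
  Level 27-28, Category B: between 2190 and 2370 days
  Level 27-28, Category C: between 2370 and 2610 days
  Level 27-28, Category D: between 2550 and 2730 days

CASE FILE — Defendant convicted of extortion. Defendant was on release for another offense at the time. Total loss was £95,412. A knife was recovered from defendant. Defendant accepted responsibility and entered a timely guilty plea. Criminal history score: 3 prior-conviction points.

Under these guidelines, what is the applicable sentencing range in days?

1680-1860 days

Base offense level for extortion: 18.
S1 does not apply.
S2 applies: 18 − 3 = 15.
S3 applies (level before this adjustment is 15 < 26, so +1): 15 + 1 = 16.
S4 applies: 16 + 2 = 18.
S5 applies (level before this adjustment is 18 ≥ 11, so +6): 18 + 6 = 24.
Final offense level: 24.
Criminal history: 3 prior points → Category A (0-7).
Level 24 falls in the 23-26 band.
Grid: Level 23-26 × Category A = 1680-1860 days.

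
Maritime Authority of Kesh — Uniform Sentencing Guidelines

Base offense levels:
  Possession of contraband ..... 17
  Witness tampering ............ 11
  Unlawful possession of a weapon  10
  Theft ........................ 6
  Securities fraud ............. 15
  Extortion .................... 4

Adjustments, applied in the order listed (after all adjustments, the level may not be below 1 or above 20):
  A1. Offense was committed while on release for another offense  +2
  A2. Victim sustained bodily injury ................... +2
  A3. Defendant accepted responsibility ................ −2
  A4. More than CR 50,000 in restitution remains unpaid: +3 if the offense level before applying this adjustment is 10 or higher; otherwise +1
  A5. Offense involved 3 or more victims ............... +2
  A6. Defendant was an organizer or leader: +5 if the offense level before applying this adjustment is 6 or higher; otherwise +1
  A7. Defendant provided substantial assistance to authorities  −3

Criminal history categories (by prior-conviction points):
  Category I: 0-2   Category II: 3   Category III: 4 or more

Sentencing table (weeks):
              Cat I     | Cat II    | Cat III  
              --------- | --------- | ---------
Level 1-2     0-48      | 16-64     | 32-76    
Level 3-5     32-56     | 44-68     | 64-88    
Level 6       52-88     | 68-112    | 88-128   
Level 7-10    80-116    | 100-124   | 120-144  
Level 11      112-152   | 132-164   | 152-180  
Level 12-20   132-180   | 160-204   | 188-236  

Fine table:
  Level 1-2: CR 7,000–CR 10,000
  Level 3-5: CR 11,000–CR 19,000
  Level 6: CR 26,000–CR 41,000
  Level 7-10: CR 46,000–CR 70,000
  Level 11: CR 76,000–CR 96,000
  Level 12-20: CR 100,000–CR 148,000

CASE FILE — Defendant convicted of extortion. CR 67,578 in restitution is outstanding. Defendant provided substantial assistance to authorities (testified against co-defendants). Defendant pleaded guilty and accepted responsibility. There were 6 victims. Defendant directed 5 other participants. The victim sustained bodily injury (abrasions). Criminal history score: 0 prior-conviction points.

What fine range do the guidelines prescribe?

Base offense level for extortion: 4.
A2 applies: 4 + 2 = 6.
A3 applies: 6 − 2 = 4.
A4 applies (level before this adjustment is 4 < 10, so +1): 4 + 1 = 5.
A5 applies: 5 + 2 = 7.
A6 applies (level before this adjustment is 7 ≥ 6, so +5): 7 + 5 = 12.
A7 applies: 12 − 3 = 9.
Final offense level: 9.
Level 9 falls in the 7-10 band.
Fine table: Level 7-10 → CR 46,000–CR 70,000.

CR 46,000–CR 70,000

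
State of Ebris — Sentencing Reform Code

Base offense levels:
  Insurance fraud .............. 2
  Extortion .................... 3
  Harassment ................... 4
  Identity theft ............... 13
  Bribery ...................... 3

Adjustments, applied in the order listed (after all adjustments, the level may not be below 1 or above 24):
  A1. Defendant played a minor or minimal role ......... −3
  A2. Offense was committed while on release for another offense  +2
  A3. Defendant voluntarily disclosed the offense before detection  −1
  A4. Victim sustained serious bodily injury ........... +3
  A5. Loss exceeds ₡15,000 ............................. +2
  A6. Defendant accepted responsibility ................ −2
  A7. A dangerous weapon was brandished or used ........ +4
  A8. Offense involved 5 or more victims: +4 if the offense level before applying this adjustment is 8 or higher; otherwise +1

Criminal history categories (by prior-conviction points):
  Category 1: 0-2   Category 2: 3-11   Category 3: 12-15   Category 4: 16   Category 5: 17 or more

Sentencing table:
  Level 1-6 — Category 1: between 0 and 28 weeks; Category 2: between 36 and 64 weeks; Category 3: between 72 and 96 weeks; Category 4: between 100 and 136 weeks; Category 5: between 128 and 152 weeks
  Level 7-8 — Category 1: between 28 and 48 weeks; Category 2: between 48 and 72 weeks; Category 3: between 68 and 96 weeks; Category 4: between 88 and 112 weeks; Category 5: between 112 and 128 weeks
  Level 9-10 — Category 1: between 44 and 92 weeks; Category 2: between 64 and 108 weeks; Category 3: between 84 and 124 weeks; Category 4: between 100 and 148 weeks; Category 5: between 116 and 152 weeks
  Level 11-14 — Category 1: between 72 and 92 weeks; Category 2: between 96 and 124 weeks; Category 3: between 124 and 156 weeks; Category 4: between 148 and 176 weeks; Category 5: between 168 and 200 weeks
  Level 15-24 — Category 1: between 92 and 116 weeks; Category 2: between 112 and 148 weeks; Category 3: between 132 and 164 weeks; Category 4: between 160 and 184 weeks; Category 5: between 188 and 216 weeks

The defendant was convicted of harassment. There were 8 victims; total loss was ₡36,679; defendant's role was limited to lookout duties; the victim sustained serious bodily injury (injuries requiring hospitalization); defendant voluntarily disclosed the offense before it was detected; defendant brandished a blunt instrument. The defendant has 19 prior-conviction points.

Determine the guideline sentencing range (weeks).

Base offense level for harassment: 4.
A1 applies: 4 − 3 = 1.
A2 does not apply.
A3 applies: 1 − 1 = 0.
A4 applies: 0 + 3 = 3.
A5 applies: 3 + 2 = 5.
A6 does not apply.
A7 applies: 5 + 4 = 9.
A8 applies (level before this adjustment is 9 ≥ 8, so +4): 9 + 4 = 13.
Final offense level: 13.
Criminal history: 19 prior points → Category 5 (17+).
Level 13 falls in the 11-14 band.
Grid: Level 11-14 × Category 5 = 168-200 weeks.

168-200 weeks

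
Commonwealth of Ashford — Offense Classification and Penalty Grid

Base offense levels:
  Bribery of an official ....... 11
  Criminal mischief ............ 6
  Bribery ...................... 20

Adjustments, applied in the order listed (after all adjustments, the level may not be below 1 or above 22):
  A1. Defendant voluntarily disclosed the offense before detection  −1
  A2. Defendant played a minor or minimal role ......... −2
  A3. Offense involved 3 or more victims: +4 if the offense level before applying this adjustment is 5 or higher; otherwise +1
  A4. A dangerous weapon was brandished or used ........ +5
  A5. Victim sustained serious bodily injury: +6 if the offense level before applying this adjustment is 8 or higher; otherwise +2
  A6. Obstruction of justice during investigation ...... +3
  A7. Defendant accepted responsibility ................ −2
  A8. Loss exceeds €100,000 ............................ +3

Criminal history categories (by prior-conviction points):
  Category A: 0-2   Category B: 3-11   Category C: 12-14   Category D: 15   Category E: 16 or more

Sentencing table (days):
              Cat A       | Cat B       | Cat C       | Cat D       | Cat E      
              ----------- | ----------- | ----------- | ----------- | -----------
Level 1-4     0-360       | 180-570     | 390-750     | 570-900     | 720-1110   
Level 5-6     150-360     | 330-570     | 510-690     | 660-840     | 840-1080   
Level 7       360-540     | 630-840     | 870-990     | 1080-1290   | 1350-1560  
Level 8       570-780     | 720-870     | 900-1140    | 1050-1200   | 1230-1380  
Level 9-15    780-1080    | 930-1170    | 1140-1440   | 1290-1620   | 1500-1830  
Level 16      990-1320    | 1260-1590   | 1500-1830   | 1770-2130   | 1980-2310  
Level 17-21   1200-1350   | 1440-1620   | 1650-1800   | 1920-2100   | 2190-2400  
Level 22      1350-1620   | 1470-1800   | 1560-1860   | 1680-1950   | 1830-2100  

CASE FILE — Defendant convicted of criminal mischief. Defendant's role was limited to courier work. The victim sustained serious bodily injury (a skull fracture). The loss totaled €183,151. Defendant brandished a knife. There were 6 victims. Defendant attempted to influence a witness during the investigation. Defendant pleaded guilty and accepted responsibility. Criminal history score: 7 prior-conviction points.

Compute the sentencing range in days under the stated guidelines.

1440-1620 days

Base offense level for criminal mischief: 6.
A2 applies: 6 − 2 = 4.
A3 applies (level before this adjustment is 4 < 5, so +1): 4 + 1 = 5.
A4 applies: 5 + 5 = 10.
A5 applies (level before this adjustment is 10 ≥ 8, so +6): 10 + 6 = 16.
A6 applies: 16 + 3 = 19.
A7 applies: 19 − 2 = 17.
A8 applies: 17 + 3 = 20.
Final offense level: 20.
Criminal history: 7 prior points → Category B (3-11).
Level 20 falls in the 17-21 band.
Grid: Level 17-21 × Category B = 1440-1620 days.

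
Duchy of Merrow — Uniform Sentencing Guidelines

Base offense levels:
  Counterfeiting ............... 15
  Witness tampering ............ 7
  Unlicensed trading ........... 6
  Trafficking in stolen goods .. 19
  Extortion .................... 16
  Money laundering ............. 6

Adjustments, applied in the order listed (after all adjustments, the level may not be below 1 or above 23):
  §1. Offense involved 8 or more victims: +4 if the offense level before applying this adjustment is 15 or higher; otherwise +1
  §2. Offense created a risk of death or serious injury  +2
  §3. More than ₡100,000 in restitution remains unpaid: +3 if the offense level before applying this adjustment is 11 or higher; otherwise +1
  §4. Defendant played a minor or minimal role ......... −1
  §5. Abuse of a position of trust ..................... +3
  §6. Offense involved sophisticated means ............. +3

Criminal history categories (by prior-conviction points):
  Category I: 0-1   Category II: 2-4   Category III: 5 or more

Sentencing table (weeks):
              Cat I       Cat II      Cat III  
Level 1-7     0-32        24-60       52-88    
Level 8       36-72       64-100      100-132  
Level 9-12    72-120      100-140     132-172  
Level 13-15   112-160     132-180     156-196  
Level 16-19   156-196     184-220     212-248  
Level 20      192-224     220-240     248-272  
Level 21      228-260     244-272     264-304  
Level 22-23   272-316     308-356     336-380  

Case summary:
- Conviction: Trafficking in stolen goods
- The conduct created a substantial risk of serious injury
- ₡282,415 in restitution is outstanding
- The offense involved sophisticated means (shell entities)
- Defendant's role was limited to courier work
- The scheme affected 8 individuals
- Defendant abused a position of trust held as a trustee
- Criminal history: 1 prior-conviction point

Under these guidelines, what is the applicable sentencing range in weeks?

Base offense level for trafficking in stolen goods: 19.
§1 applies (level before this adjustment is 19 ≥ 15, so +4): 19 + 4 = 23.
§2 applies: 23 + 2 = 25.
§3 applies (level before this adjustment is 25 ≥ 11, so +3): 25 + 3 = 28.
§4 applies: 28 − 1 = 27.
§5 applies: 27 + 3 = 30.
§6 applies: 30 + 3 = 33.
Level 33 exceeds the maximum of 23; capped at 23.
Final offense level: 23.
Criminal history: 1 prior point → Category I (0-1).
Level 23 falls in the 22-23 band.
Grid: Level 22-23 × Category I = 272-316 weeks.

272-316 weeks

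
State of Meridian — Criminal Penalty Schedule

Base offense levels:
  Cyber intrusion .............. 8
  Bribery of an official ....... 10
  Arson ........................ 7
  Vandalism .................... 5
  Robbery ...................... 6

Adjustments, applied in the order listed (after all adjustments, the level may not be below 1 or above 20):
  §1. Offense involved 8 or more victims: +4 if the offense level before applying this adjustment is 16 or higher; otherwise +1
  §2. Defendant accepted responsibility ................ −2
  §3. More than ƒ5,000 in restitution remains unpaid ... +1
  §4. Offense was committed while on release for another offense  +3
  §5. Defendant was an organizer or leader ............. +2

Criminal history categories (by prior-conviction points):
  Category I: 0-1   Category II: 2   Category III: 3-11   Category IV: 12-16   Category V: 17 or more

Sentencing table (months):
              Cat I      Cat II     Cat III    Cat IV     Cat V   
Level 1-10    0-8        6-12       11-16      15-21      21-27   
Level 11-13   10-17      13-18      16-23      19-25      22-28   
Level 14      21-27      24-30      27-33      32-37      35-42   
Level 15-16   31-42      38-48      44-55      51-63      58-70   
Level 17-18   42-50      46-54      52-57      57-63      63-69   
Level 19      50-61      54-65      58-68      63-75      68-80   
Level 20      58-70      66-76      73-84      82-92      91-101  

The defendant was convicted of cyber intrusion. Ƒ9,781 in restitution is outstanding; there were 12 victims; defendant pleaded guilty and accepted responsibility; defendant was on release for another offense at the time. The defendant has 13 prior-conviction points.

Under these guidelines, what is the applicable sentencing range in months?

19-25 months

Base offense level for cyber intrusion: 8.
§1 applies (level before this adjustment is 8 < 16, so +1): 8 + 1 = 9.
§2 applies: 9 − 2 = 7.
§3 applies: 7 + 1 = 8.
§4 applies: 8 + 3 = 11.
§5 does not apply.
Final offense level: 11.
Criminal history: 13 prior points → Category IV (12-16).
Level 11 falls in the 11-13 band.
Grid: Level 11-13 × Category IV = 19-25 months.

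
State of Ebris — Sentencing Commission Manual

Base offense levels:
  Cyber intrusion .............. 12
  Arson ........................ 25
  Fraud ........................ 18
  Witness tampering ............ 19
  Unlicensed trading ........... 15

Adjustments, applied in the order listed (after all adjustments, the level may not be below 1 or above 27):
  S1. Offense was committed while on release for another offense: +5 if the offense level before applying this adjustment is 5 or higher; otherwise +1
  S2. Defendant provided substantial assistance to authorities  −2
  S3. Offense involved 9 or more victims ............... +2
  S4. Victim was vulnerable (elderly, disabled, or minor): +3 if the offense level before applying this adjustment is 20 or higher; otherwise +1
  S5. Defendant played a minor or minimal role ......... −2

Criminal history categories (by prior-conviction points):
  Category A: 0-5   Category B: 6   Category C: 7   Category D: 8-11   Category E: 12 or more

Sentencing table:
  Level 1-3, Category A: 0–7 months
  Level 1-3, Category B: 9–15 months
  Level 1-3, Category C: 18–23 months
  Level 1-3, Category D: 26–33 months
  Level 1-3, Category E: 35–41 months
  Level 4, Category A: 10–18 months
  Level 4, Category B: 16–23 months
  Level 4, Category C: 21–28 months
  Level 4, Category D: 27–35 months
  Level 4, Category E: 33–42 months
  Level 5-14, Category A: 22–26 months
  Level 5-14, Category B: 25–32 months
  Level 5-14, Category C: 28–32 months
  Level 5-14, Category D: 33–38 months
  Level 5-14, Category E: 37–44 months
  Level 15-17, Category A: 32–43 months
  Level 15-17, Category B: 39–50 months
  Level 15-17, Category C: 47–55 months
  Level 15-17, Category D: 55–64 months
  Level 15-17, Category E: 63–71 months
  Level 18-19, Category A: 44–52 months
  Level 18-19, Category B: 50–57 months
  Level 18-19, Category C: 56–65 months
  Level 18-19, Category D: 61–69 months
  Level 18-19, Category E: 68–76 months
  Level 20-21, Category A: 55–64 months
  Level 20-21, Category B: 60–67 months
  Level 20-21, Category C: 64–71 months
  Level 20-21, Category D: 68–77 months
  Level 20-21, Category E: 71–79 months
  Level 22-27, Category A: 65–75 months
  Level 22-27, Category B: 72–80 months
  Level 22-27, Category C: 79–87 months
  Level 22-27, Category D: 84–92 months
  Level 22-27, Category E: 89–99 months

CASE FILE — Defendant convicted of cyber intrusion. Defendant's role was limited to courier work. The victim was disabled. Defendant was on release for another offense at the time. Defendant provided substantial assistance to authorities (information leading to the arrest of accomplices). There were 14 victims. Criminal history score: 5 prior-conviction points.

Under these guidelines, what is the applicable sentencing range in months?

32-43 months

Base offense level for cyber intrusion: 12.
S1 applies (level before this adjustment is 12 ≥ 5, so +5): 12 + 5 = 17.
S2 applies: 17 − 2 = 15.
S3 applies: 15 + 2 = 17.
S4 applies (level before this adjustment is 17 < 20, so +1): 17 + 1 = 18.
S5 applies: 18 − 2 = 16.
Final offense level: 16.
Criminal history: 5 prior points → Category A (0-5).
Level 16 falls in the 15-17 band.
Grid: Level 15-17 × Category A = 32-43 months.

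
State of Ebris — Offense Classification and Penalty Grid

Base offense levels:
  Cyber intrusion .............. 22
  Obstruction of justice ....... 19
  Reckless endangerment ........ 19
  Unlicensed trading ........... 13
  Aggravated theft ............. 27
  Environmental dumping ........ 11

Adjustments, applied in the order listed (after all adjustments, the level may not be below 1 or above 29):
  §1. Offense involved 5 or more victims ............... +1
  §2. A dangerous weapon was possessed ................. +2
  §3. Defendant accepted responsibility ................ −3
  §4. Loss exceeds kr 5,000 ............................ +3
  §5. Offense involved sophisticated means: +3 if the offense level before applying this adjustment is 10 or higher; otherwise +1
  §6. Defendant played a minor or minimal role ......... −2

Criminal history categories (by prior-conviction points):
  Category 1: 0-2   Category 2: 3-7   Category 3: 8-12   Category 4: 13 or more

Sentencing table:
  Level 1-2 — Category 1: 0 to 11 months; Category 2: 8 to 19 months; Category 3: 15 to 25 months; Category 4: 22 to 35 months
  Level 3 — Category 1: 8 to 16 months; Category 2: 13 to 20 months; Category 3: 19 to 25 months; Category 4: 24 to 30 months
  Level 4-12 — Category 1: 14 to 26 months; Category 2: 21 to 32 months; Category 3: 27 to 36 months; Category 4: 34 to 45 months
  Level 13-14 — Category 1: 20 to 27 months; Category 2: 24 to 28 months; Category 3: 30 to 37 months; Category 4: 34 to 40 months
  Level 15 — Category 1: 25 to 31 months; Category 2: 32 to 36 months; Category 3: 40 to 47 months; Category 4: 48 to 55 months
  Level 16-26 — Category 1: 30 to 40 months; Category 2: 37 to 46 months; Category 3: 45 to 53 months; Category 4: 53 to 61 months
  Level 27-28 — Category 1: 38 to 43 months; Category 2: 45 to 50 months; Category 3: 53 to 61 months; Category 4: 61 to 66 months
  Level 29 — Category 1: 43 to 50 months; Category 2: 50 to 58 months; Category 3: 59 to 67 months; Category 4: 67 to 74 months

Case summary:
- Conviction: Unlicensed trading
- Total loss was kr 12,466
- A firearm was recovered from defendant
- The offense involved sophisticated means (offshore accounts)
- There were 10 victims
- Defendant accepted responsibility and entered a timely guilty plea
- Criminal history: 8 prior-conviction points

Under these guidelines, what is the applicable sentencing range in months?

45-53 months

Base offense level for unlicensed trading: 13.
§1 applies: 13 + 1 = 14.
§2 applies: 14 + 2 = 16.
§3 applies: 16 − 3 = 13.
§4 applies: 13 + 3 = 16.
§5 applies (level before this adjustment is 16 ≥ 10, so +3): 16 + 3 = 19.
§6 does not apply.
Final offense level: 19.
Criminal history: 8 prior points → Category 3 (8-12).
Level 19 falls in the 16-26 band.
Grid: Level 16-26 × Category 3 = 45-53 months.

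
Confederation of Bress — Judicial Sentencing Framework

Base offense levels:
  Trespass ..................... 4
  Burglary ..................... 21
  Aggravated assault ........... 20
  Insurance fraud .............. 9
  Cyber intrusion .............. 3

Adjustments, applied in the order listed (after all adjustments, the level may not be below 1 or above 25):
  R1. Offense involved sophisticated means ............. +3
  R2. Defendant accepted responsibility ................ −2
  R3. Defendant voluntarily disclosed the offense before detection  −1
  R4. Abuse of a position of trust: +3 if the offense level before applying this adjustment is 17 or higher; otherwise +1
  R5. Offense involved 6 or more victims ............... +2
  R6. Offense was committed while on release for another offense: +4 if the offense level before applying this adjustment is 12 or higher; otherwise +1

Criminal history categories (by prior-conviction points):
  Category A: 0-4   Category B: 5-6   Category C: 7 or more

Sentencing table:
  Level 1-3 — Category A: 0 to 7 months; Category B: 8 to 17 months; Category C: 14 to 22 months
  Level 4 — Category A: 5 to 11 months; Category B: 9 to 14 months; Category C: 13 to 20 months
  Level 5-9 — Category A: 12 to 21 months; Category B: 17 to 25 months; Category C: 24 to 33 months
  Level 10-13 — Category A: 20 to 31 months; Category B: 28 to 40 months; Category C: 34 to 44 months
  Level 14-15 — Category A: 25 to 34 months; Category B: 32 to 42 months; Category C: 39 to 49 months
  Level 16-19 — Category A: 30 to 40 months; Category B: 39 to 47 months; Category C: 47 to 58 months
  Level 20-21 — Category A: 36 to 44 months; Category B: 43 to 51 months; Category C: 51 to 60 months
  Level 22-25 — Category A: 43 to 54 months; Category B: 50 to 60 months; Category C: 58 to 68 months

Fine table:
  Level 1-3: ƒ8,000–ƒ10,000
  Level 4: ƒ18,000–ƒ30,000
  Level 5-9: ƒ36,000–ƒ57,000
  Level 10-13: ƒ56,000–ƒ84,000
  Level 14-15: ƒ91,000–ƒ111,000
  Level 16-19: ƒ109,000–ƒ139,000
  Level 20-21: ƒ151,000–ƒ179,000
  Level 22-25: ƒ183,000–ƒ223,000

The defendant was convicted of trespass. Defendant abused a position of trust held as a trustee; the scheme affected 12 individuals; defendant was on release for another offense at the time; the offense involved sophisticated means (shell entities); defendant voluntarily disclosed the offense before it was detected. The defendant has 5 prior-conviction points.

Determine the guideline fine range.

Base offense level for trespass: 4.
R1 applies: 4 + 3 = 7.
R2 does not apply.
R3 applies: 7 − 1 = 6.
R4 applies (level before this adjustment is 6 < 17, so +1): 6 + 1 = 7.
R5 applies: 7 + 2 = 9.
R6 applies (level before this adjustment is 9 < 12, so +1): 9 + 1 = 10.
Final offense level: 10.
Level 10 falls in the 10-13 band.
Fine table: Level 10-13 → ƒ56,000–ƒ84,000.

ƒ56,000–ƒ84,000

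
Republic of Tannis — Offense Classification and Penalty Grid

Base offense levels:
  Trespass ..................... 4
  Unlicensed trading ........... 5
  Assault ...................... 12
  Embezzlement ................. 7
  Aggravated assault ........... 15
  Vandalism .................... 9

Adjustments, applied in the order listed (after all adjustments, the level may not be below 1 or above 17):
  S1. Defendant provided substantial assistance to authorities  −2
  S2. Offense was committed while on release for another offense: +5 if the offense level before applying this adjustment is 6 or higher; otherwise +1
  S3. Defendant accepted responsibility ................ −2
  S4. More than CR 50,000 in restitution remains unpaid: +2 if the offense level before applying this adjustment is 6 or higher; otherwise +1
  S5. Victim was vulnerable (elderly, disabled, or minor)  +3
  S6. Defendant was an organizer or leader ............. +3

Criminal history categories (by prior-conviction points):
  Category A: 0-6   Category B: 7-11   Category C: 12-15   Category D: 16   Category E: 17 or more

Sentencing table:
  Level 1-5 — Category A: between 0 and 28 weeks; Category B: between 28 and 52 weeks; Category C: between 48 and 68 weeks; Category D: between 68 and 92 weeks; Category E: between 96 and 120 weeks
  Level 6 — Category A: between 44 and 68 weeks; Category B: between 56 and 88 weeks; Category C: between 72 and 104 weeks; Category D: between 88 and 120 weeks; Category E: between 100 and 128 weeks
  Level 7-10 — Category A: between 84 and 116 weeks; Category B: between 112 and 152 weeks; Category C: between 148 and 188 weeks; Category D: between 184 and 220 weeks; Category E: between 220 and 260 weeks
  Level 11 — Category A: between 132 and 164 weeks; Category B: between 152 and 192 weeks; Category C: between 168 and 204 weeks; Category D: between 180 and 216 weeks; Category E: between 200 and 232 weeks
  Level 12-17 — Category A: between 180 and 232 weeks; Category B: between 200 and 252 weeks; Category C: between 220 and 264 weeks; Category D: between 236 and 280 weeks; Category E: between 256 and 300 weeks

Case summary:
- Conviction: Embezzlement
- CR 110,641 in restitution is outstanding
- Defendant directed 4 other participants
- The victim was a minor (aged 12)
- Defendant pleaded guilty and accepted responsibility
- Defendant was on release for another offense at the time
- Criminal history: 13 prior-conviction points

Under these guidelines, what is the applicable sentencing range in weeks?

220-264 weeks

Base offense level for embezzlement: 7.
S2 applies (level before this adjustment is 7 ≥ 6, so +5): 7 + 5 = 12.
S3 applies: 12 − 2 = 10.
S4 applies (level before this adjustment is 10 ≥ 6, so +2): 10 + 2 = 12.
S5 applies: 12 + 3 = 15.
S6 applies: 15 + 3 = 18.
Level 18 exceeds the maximum of 17; capped at 17.
Final offense level: 17.
Criminal history: 13 prior points → Category C (12-15).
Level 17 falls in the 12-17 band.
Grid: Level 12-17 × Category C = 220-264 weeks.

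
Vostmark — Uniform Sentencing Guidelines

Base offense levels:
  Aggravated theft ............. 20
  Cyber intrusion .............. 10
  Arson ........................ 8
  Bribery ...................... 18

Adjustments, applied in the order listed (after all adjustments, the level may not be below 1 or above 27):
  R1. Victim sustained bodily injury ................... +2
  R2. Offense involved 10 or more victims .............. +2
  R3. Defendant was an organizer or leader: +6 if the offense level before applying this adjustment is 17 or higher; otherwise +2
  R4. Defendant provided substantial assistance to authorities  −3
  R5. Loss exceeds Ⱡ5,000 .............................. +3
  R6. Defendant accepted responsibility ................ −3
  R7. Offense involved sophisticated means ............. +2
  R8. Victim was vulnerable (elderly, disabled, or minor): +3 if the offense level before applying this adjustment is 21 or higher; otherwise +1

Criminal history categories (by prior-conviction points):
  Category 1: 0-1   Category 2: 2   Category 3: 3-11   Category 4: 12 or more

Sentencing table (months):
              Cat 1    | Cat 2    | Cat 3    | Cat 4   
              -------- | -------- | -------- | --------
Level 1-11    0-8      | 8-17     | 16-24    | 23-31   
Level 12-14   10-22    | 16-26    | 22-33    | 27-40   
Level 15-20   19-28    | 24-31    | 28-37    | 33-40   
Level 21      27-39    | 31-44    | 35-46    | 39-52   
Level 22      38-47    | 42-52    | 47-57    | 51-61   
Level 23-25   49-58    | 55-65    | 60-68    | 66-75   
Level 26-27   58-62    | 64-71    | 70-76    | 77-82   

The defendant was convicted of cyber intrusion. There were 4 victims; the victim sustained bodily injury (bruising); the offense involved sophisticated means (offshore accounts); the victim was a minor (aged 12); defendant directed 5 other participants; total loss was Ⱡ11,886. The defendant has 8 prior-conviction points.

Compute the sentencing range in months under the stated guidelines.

28-37 months

Base offense level for cyber intrusion: 10.
R1 applies: 10 + 2 = 12.
R2 does not apply.
R3 applies (level before this adjustment is 12 < 17, so +2): 12 + 2 = 14.
R5 applies: 14 + 3 = 17.
R7 applies: 17 + 2 = 19.
R8 applies (level before this adjustment is 19 < 21, so +1): 19 + 1 = 20.
Final offense level: 20.
Criminal history: 8 prior points → Category 3 (3-11).
Level 20 falls in the 15-20 band.
Grid: Level 15-20 × Category 3 = 28-37 months.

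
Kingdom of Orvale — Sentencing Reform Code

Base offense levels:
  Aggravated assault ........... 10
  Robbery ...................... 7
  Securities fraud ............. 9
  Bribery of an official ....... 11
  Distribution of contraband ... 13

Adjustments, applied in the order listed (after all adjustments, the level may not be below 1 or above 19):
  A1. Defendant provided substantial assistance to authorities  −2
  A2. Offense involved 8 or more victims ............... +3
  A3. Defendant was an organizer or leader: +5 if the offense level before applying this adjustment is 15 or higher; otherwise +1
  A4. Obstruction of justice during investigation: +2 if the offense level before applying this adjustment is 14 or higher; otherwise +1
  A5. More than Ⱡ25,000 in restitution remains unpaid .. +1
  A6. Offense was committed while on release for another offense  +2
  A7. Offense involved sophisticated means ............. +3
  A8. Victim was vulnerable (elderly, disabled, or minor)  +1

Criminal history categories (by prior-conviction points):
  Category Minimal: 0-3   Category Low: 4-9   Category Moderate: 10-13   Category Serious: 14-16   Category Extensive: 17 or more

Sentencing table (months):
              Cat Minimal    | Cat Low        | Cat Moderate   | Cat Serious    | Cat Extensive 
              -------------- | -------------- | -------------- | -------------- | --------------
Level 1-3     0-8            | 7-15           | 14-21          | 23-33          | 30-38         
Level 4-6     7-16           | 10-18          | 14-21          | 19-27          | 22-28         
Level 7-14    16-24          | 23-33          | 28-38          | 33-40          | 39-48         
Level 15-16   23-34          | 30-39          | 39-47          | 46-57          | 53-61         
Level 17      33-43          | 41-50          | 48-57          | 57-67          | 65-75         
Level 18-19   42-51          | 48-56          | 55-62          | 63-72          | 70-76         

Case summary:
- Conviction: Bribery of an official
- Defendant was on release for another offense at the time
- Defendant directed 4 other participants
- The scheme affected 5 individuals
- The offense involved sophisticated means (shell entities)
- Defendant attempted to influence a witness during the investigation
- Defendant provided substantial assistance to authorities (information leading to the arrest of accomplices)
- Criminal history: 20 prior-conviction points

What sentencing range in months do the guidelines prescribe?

53-61 months

Base offense level for bribery of an official: 11.
A1 applies: 11 − 2 = 9.
A3 applies (level before this adjustment is 9 < 15, so +1): 9 + 1 = 10.
A4 applies (level before this adjustment is 10 < 14, so +1): 10 + 1 = 11.
A6 applies: 11 + 2 = 13.
A7 applies: 13 + 3 = 16.
Final offense level: 16.
Criminal history: 20 prior points → Category Extensive (17+).
Level 16 falls in the 15-16 band.
Grid: Level 15-16 × Category Extensive = 53-61 months.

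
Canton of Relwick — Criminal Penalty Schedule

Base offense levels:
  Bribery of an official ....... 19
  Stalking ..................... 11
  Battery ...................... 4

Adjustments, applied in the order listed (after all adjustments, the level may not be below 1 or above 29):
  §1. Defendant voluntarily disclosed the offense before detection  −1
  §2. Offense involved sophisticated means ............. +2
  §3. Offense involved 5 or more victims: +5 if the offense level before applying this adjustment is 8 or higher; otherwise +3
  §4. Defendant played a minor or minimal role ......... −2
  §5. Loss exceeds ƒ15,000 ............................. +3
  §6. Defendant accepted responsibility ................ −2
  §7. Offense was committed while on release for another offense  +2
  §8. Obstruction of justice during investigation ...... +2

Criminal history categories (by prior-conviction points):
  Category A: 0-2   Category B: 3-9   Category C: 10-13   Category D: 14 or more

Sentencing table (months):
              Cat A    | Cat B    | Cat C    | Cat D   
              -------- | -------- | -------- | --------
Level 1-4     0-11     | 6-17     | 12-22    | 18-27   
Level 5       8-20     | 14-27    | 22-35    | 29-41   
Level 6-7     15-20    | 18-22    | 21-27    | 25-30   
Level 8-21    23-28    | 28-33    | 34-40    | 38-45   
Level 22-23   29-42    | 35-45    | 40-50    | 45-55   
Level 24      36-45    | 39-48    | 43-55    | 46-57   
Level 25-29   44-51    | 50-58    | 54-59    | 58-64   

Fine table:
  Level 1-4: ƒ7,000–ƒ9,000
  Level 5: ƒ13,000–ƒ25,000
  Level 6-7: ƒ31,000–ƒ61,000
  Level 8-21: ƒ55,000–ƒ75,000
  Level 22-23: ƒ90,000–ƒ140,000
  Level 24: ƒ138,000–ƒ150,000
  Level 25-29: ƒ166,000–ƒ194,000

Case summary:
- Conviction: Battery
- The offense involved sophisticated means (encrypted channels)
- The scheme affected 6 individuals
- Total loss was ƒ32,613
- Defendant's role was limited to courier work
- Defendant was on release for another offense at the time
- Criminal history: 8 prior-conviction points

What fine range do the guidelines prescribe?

ƒ55,000–ƒ75,000

Base offense level for battery: 4.
§2 applies: 4 + 2 = 6.
§3 applies (level before this adjustment is 6 < 8, so +3): 6 + 3 = 9.
§4 applies: 9 − 2 = 7.
§5 applies: 7 + 3 = 10.
§7 applies: 10 + 2 = 12.
Final offense level: 12.
Level 12 falls in the 8-21 band.
Fine table: Level 8-21 → ƒ55,000–ƒ75,000.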